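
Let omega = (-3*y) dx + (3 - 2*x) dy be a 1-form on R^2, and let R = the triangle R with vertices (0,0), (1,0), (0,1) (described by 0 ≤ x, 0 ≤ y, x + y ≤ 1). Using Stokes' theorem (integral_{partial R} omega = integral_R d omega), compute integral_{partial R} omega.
integral_(partial R) omega = 1/2

Stokes: integral_partial_R omega = integral_R d omega with d omega = (∂Q/∂x - ∂P/∂y) dx ∧ dy.
  ∂Q/∂x = -2
  ∂P/∂y = -3
  integrand = ∂Q/∂x - ∂P/∂y = 1.
Integrating over R: integral_0^1 integral_0^{1-x} (1) dy dx = 1/2.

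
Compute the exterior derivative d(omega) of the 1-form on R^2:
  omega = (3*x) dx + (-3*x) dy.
d(omega) = (-3) dx ∧ dy

For a 1-form omega = sum_i f_i dx_i, the exterior derivative is
  d(omega) = sum_{i < j} (∂f_j/∂x_i - ∂f_i/∂x_j) dx_i ∧ dx_j.
  coefficient of dx ∧ dy: ∂f_2/∂x - ∂f_1/∂y = ∂(-3*x)/∂x - ∂(3*x)/∂y = -3
Assembling: d(omega) = (-3) dx ∧ dy.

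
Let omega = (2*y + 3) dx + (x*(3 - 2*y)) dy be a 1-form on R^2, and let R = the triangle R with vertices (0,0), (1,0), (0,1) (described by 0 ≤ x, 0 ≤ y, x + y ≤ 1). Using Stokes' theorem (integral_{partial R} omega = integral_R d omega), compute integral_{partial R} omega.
integral_(partial R) omega = 1/6

Stokes: integral_partial_R omega = integral_R d omega with d omega = (∂Q/∂x - ∂P/∂y) dx ∧ dy.
  ∂Q/∂x = 3 - 2*y
  ∂P/∂y = 2
  integrand = ∂Q/∂x - ∂P/∂y = 1 - 2*y.
Integrating over R: integral_0^1 integral_0^{1-x} (1 - 2*y) dy dx = 1/6.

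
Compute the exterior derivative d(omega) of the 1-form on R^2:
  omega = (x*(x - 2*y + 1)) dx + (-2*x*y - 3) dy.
d(omega) = (2*x - 2*y) dx ∧ dy

For a 1-form omega = sum_i f_i dx_i, the exterior derivative is
  d(omega) = sum_{i < j} (∂f_j/∂x_i - ∂f_i/∂x_j) dx_i ∧ dx_j.
  coefficient of dx ∧ dy: ∂f_2/∂x - ∂f_1/∂y = ∂(-2*x*y - 3)/∂x - ∂(x*(x - 2*y + 1))/∂y = 2*x - 2*y
Assembling: d(omega) = (2*x - 2*y) dx ∧ dy.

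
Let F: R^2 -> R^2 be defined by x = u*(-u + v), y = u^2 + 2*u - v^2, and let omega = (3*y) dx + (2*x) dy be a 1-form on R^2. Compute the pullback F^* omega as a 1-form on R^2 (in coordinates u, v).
F^* omega = (-10*u^3 + 7*u^2*v - 16*u^2 + 6*u*v^2 + 10*u*v - 3*v^3) du + (u*(3*u^2 + 4*u*v + 6*u - 7*v^2)) dv

Using F^*(f dg) = (f ∘ F) d(g ∘ F), substitute each coordinate x_i by F_i(u, v) in f_i, and replace dx_i by d F_i = (∂F_i/∂u) du + (∂F_i/∂v) dv.
  For the x component: f_1(F) = 3*u^2 + 6*u - 3*v^2; d F_1 = (-2*u + v) du + (u) dv
  For the y component: f_2(F) = 2*u*(-u + v); d F_2 = (2*u + 2) du + (-2*v) dv
Combining and collecting du, dv coefficients:
  coeff of du: -10*u^3 + 7*u^2*v - 16*u^2 + 6*u*v^2 + 10*u*v - 3*v^3
  coeff of dv: u*(3*u^2 + 4*u*v + 6*u - 7*v^2)
F^* omega = (-10*u^3 + 7*u^2*v - 16*u^2 + 6*u*v^2 + 10*u*v - 3*v^3) du + (u*(3*u^2 + 4*u*v + 6*u - 7*v^2)) dv.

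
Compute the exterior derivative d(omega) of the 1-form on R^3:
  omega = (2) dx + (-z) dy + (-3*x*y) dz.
d(omega) = (-3*y) dx ∧ dz + (1 - 3*x) dy ∧ dz

For a 1-form omega = sum_i f_i dx_i, the exterior derivative is
  d(omega) = sum_{i < j} (∂f_j/∂x_i - ∂f_i/∂x_j) dx_i ∧ dx_j.
  coefficient of dx ∧ dz: ∂f_3/∂x - ∂f_1/∂z = ∂(-3*x*y)/∂x - ∂(2)/∂z = -3*y
  coefficient of dy ∧ dz: ∂f_3/∂y - ∂f_2/∂z = ∂(-3*x*y)/∂y - ∂(-z)/∂z = 1 - 3*x
Assembling: d(omega) = (-3*y) dx ∧ dz + (1 - 3*x) dy ∧ dz.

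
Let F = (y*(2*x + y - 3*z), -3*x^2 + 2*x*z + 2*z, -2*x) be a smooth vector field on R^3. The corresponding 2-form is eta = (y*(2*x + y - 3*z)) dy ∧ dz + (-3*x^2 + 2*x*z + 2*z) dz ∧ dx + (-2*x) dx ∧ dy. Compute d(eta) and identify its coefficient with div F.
d(eta) = (2*y) dx ∧ dy ∧ dz; div F = 2*y

For a 2-form in R^3 of the form above, applying d gives a 3-form with coefficient ∂P/∂x + ∂Q/∂y + ∂R/∂z:
  ∂P/∂x = 2*y
  ∂Q/∂y = 0
  ∂R/∂z = 0
Sum = 2*y, which is exactly div F.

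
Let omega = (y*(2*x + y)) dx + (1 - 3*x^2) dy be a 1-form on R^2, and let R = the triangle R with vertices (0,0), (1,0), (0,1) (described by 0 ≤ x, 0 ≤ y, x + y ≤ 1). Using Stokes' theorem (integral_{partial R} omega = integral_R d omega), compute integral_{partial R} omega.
integral_(partial R) omega = -5/3

Stokes: integral_partial_R omega = integral_R d omega with d omega = (∂Q/∂x - ∂P/∂y) dx ∧ dy.
  ∂Q/∂x = -6*x
  ∂P/∂y = 2*x + 2*y
  integrand = ∂Q/∂x - ∂P/∂y = -8*x - 2*y.
Integrating over R: integral_0^1 integral_0^{1-x} (-8*x - 2*y) dy dx = -5/3.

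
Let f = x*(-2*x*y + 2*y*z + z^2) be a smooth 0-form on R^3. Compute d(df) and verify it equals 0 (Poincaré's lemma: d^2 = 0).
d(df) = 0

Step 1: df = sum_i (∂f/∂x_i) dx_i = (-4*x*y + 2*y*z + z^2) dx + (2*x*(-x + z)) dy + (2*x*(y + z)) dz.
Step 2: Apply d again. Using the 1-form formula, the coefficient of dx ∧ dy in d(df) is ∂^2 f/∂x ∂y - ∂^2 f/∂y ∂x = (-4*x + 2*z) - (-4*x + 2*z) = 0 (equality of mixed partials for smooth f).
Similarly for dx ∧ dz and dy ∧ dz — all coefficients vanish. So d(df) = 0.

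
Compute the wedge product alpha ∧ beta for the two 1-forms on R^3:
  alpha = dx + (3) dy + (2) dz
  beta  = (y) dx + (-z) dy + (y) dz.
alpha ∧ beta = (-3*y - z) dx ∧ dy + (-y) dx ∧ dz + (3*y + 2*z) dy ∧ dz

Distribute the wedge, using dx_i ∧ dx_j = -dx_j ∧ dx_i and dx_i ∧ dx_i = 0. For each pair (i, j) with i < j, the coefficient of dx_i ∧ dx_j in alpha ∧ beta is (alpha_i * beta_j - alpha_j * beta_i). Collecting: alpha ∧ beta = (-3*y - z) dx ∧ dy + (-y) dx ∧ dz + (3*y + 2*z) dy ∧ dz.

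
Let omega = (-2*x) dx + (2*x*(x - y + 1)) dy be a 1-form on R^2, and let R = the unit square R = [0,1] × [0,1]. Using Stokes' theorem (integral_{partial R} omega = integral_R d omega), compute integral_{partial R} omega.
integral_(partial R) omega = 3

Stokes: integral_partial_R omega = integral_R d omega with d omega = (∂Q/∂x - ∂P/∂y) dx ∧ dy.
  ∂Q/∂x = 4*x - 2*y + 2
  ∂P/∂y = 0
  integrand = ∂Q/∂x - ∂P/∂y = 4*x - 2*y + 2.
Integrating over R: integral_0^1 integral_0^1 (4*x - 2*y + 2) dx dy = 3.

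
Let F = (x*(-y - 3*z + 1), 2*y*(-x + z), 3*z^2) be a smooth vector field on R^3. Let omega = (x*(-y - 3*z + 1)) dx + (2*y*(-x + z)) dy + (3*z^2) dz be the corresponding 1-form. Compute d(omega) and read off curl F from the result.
d(omega) = (-2*y) dy ∧ dz + (-3*x) dz ∧ dx + (x - 2*y) dx ∧ dy; curl F = (-2*y, -3*x, x - 2*y)

d omega = sum_{i<j} (∂f_j/∂x_i - ∂f_i/∂x_j) dx_i ∧ dx_j. Under the identification (dy ∧ dz, dz ∧ dx, dx ∧ dy) ↔ (e_x, e_y, e_z), the coefficients are exactly the components of curl F. Compute:
  ∂R/∂y - ∂Q/∂z = (0) - (2*y) = -2*y
  ∂P/∂z - ∂R/∂x = (-3*x) - (0) = -3*x
  ∂Q/∂x - ∂P/∂y = (-2*y) - (-x) = x - 2*y.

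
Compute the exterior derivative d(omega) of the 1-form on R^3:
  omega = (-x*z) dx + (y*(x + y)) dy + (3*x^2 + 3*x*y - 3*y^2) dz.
d(omega) = (y) dx ∧ dy + (7*x + 3*y) dx ∧ dz + (3*x - 6*y) dy ∧ dz

For a 1-form omega = sum_i f_i dx_i, the exterior derivative is
  d(omega) = sum_{i < j} (∂f_j/∂x_i - ∂f_i/∂x_j) dx_i ∧ dx_j.
  coefficient of dx ∧ dy: ∂f_2/∂x - ∂f_1/∂y = ∂(y*(x + y))/∂x - ∂(-x*z)/∂y = y
  coefficient of dx ∧ dz: ∂f_3/∂x - ∂f_1/∂z = ∂(3*x^2 + 3*x*y - 3*y^2)/∂x - ∂(-x*z)/∂z = 7*x + 3*y
  coefficient of dy ∧ dz: ∂f_3/∂y - ∂f_2/∂z = ∂(3*x^2 + 3*x*y - 3*y^2)/∂y - ∂(y*(x + y))/∂z = 3*x - 6*y
Assembling: d(omega) = (y) dx ∧ dy + (7*x + 3*y) dx ∧ dz + (3*x - 6*y) dy ∧ dz.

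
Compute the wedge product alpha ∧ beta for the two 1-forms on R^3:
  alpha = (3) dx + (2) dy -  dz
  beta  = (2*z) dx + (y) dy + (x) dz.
alpha ∧ beta = (3*y - 4*z) dx ∧ dy + (3*x + 2*z) dx ∧ dz + (2*x + y) dy ∧ dz

Distribute the wedge, using dx_i ∧ dx_j = -dx_j ∧ dx_i and dx_i ∧ dx_i = 0. For each pair (i, j) with i < j, the coefficient of dx_i ∧ dx_j in alpha ∧ beta is (alpha_i * beta_j - alpha_j * beta_i). Collecting: alpha ∧ beta = (3*y - 4*z) dx ∧ dy + (3*x + 2*z) dx ∧ dz + (2*x + y) dy ∧ dz.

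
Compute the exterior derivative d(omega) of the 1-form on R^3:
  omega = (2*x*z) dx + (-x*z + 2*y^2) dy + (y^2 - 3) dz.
d(omega) = (-z) dx ∧ dy + (-2*x) dx ∧ dz + (x + 2*y) dy ∧ dz

For a 1-form omega = sum_i f_i dx_i, the exterior derivative is
  d(omega) = sum_{i < j} (∂f_j/∂x_i - ∂f_i/∂x_j) dx_i ∧ dx_j.
  coefficient of dx ∧ dy: ∂f_2/∂x - ∂f_1/∂y = ∂(-x*z + 2*y^2)/∂x - ∂(2*x*z)/∂y = -z
  coefficient of dx ∧ dz: ∂f_3/∂x - ∂f_1/∂z = ∂(y^2 - 3)/∂x - ∂(2*x*z)/∂z = -2*x
  coefficient of dy ∧ dz: ∂f_3/∂y - ∂f_2/∂z = ∂(y^2 - 3)/∂y - ∂(-x*z + 2*y^2)/∂z = x + 2*y
Assembling: d(omega) = (-z) dx ∧ dy + (-2*x) dx ∧ dz + (x + 2*y) dy ∧ dz.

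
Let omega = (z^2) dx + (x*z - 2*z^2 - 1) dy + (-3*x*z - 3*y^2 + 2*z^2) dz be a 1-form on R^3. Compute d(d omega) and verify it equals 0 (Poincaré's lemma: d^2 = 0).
d(d omega) = 0

Step 1: d omega = sum_{i<j} (∂f_j/∂x_i - ∂f_i/∂x_j) dx_i ∧ dx_j:
  coeff of dx ∧ dy: z
  coeff of dx ∧ dz: -5*z
  coeff of dy ∧ dz: -x - 6*y + 4*z
Step 2: Apply d again to each 2-form coefficient. The only possible 3-form in R^3 is dx ∧ dy ∧ dz, with coefficient
  ∂(coeff of dy∧dz)/∂x - ∂(coeff of dx∧dz)/∂y + ∂(coeff of dx∧dy)/∂z
  = ∂/∂x (-x - 6*y + 4*z) - ∂/∂y (-5*z) + ∂/∂z (z).
Each of these terms simplifies to sums of mixed partials that cancel in pairs. The result is 0 (by equality of mixed partials for smooth functions — Schwarz / Clairaut).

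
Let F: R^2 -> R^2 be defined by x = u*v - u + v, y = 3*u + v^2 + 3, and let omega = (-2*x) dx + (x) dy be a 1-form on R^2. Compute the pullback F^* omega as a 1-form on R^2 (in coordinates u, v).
F^* omega = (-2*u*v^2 + 7*u*v - 5*u - 2*v^2 + 5*v) du + (-2*u^2*v + 2*u^2 + 2*u*v^2 - 6*u*v + 2*u + 2*v^2 - 2*v) dv

Using F^*(f dg) = (f ∘ F) d(g ∘ F), substitute each coordinate x_i by F_i(u, v) in f_i, and replace dx_i by d F_i = (∂F_i/∂u) du + (∂F_i/∂v) dv.
  For the x component: f_1(F) = -2*u*v + 2*u - 2*v; d F_1 = (v - 1) du + (u + 1) dv
  For the y component: f_2(F) = u*v - u + v; d F_2 = (3) du + (2*v) dv
Combining and collecting du, dv coefficients:
  coeff of du: -2*u*v^2 + 7*u*v - 5*u - 2*v^2 + 5*v
  coeff of dv: -2*u^2*v + 2*u^2 + 2*u*v^2 - 6*u*v + 2*u + 2*v^2 - 2*v
F^* omega = (-2*u*v^2 + 7*u*v - 5*u - 2*v^2 + 5*v) du + (-2*u^2*v + 2*u^2 + 2*u*v^2 - 6*u*v + 2*u + 2*v^2 - 2*v) dv.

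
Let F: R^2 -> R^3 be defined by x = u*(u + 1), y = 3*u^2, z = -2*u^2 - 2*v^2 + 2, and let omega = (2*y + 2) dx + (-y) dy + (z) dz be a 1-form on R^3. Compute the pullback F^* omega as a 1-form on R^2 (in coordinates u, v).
F^* omega = (2*u^3 + 6*u^2 + 8*u*v^2 - 4*u + 2) du + (8*v*(u^2 + v^2 - 1)) dv

Using F^*(f dg) = (f ∘ F) d(g ∘ F), substitute each coordinate x_i by F_i(u, v) in f_i, and replace dx_i by d F_i = (∂F_i/∂u) du + (∂F_i/∂v) dv.
  For the x component: f_1(F) = 6*u^2 + 2; d F_1 = (2*u + 1) du + (0) dv
  For the y component: f_2(F) = -3*u^2; d F_2 = (6*u) du + (0) dv
  For the z component: f_3(F) = -2*u^2 - 2*v^2 + 2; d F_3 = (-4*u) du + (-4*v) dv
Combining and collecting du, dv coefficients:
  coeff of du: 2*u^3 + 6*u^2 + 8*u*v^2 - 4*u + 2
  coeff of dv: 8*v*(u^2 + v^2 - 1)
F^* omega = (2*u^3 + 6*u^2 + 8*u*v^2 - 4*u + 2) du + (8*v*(u^2 + v^2 - 1)) dv.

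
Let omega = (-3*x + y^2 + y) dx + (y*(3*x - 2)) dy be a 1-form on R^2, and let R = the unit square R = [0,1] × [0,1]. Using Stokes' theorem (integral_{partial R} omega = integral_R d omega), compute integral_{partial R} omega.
integral_(partial R) omega = -1/2

Stokes: integral_partial_R omega = integral_R d omega with d omega = (∂Q/∂x - ∂P/∂y) dx ∧ dy.
  ∂Q/∂x = 3*y
  ∂P/∂y = 2*y + 1
  integrand = ∂Q/∂x - ∂P/∂y = y - 1.
Integrating over R: integral_0^1 integral_0^1 (y - 1) dx dy = -1/2.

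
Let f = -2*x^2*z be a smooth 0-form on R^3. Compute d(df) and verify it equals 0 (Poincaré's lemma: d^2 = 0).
d(df) = 0

Step 1: df = sum_i (∂f/∂x_i) dx_i = (-4*x*z) dx + (0) dy + (-2*x^2) dz.
Step 2: Apply d again. Using the 1-form formula, the coefficient of dx ∧ dy in d(df) is ∂^2 f/∂x ∂y - ∂^2 f/∂y ∂x = (0) - (0) = 0 (equality of mixed partials for smooth f).
Similarly for dx ∧ dz and dy ∧ dz — all coefficients vanish. So d(df) = 0.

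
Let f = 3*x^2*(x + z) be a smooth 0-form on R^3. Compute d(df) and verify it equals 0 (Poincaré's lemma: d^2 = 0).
d(df) = 0

Step 1: df = sum_i (∂f/∂x_i) dx_i = (3*x*(3*x + 2*z)) dx + (0) dy + (3*x^2) dz.
Step 2: Apply d again. Using the 1-form formula, the coefficient of dx ∧ dy in d(df) is ∂^2 f/∂x ∂y - ∂^2 f/∂y ∂x = (0) - (0) = 0 (equality of mixed partials for smooth f).
Similarly for dx ∧ dz and dy ∧ dz — all coefficients vanish. So d(df) = 0.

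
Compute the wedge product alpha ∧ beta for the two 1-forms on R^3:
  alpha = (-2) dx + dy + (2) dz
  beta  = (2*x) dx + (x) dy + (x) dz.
alpha ∧ beta = (-4*x) dx ∧ dy + (-6*x) dx ∧ dz + (-x) dy ∧ dz

Distribute the wedge, using dx_i ∧ dx_j = -dx_j ∧ dx_i and dx_i ∧ dx_i = 0. For each pair (i, j) with i < j, the coefficient of dx_i ∧ dx_j in alpha ∧ beta is (alpha_i * beta_j - alpha_j * beta_i). Collecting: alpha ∧ beta = (-4*x) dx ∧ dy + (-6*x) dx ∧ dz + (-x) dy ∧ dz.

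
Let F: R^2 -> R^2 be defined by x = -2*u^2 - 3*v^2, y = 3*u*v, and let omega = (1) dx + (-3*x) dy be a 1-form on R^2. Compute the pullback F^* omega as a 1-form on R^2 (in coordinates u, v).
F^* omega = (18*u^2*v - 4*u + 27*v^3) du + (18*u^3 + 27*u*v^2 - 6*v) dv

Using F^*(f dg) = (f ∘ F) d(g ∘ F), substitute each coordinate x_i by F_i(u, v) in f_i, and replace dx_i by d F_i = (∂F_i/∂u) du + (∂F_i/∂v) dv.
  For the x component: f_1(F) = 1; d F_1 = (-4*u) du + (-6*v) dv
  For the y component: f_2(F) = 6*u^2 + 9*v^2; d F_2 = (3*v) du + (3*u) dv
Combining and collecting du, dv coefficients:
  coeff of du: 18*u^2*v - 4*u + 27*v^3
  coeff of dv: 18*u^3 + 27*u*v^2 - 6*v
F^* omega = (18*u^2*v - 4*u + 27*v^3) du + (18*u^3 + 27*u*v^2 - 6*v) dv.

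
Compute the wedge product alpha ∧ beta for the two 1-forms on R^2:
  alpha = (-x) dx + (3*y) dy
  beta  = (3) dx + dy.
alpha ∧ beta = (-x - 9*y) dx ∧ dy

Distribute the wedge, using dx_i ∧ dx_j = -dx_j ∧ dx_i and dx_i ∧ dx_i = 0. For each pair (i, j) with i < j, the coefficient of dx_i ∧ dx_j in alpha ∧ beta is (alpha_i * beta_j - alpha_j * beta_i). Collecting: alpha ∧ beta = (-x - 9*y) dx ∧ dy.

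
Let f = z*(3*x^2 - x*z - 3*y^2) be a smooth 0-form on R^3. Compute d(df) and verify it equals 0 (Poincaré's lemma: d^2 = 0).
d(df) = 0

Step 1: df = sum_i (∂f/∂x_i) dx_i = (z*(6*x - z)) dx + (-6*y*z) dy + (3*x^2 - 2*x*z - 3*y^2) dz.
Step 2: Apply d again. Using the 1-form formula, the coefficient of dx ∧ dy in d(df) is ∂^2 f/∂x ∂y - ∂^2 f/∂y ∂x = (0) - (0) = 0 (equality of mixed partials for smooth f).
Similarly for dx ∧ dz and dy ∧ dz — all coefficients vanish. So d(df) = 0.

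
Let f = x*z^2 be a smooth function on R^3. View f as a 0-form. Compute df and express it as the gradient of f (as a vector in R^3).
df = (z^2) dx + (0) dy + (2*x*z) dz; grad f = (z^2, 0, 2*x*z)

For a 0-form f, d f = (∂f/∂x) dx + (∂f/∂y) dy + (∂f/∂z) dz. The components of the vector representation are exactly the entries of grad f in Cartesian coordinates:
  ∂f/∂x = z^2
  ∂f/∂y = 0
  ∂f/∂z = 2*x*z.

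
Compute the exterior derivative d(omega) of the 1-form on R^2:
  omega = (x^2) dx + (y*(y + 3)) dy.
d(omega) = 0

For a 1-form omega = sum_i f_i dx_i, the exterior derivative is
  d(omega) = sum_{i < j} (∂f_j/∂x_i - ∂f_i/∂x_j) dx_i ∧ dx_j.

Assembling: d(omega) = 0.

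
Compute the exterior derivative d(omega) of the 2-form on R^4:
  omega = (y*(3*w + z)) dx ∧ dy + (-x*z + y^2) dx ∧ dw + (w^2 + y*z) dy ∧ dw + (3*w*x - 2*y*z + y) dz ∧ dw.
d(omega) = (y) dx ∧ dy ∧ dz + (y) dx ∧ dy ∧ dw + (3*w + x) dx ∧ dz ∧ dw + (-y - 2*z + 1) dy ∧ dz ∧ dw

For a 2-form omega = sum_{i<j} g_{ij} dx_i ∧ dx_j, the exterior derivative is
  d(omega) = sum_{i<j} d(g_{ij}) ∧ dx_i ∧ dx_j = sum_{i<j, k} (∂g_{ij}/∂x_k) dx_k ∧ dx_i ∧ dx_j.
Expand each term, using dx_k ∧ dx_i ∧ dx_j = sgn(permutation) dx_{(a)} ∧ dx_{(b)} ∧ dx_{(c)} with (a < b < c) sorted:
  d(y*(3*w + z)) includes (∂/∂z)(y*(3*w + z)) dz = (y) dz, which multiplied by dx ∧ dy gives (y) dx ∧ dy ∧ dz
  d(y*(3*w + z)) includes (∂/∂w)(y*(3*w + z)) dw = (3*y) dw, which multiplied by dx ∧ dy gives (3*y) dx ∧ dy ∧ dw
  d(-x*z + y^2) includes (∂/∂y)(-x*z + y^2) dy = (2*y) dy, which multiplied by dx ∧ dw gives (-2*y) dx ∧ dy ∧ dw
  d(-x*z + y^2) includes (∂/∂z)(-x*z + y^2) dz = (-x) dz, which multiplied by dx ∧ dw gives (x) dx ∧ dz ∧ dw
  d(w^2 + y*z) includes (∂/∂z)(w^2 + y*z) dz = (y) dz, which multiplied by dy ∧ dw gives (-y) dy ∧ dz ∧ dw
  d(3*w*x - 2*y*z + y) includes (∂/∂x)(3*w*x - 2*y*z + y) dx = (3*w) dx, which multiplied by dz ∧ dw gives (3*w) dx ∧ dz ∧ dw
  d(3*w*x - 2*y*z + y) includes (∂/∂y)(3*w*x - 2*y*z + y) dy = (1 - 2*z) dy, which multiplied by dz ∧ dw gives (1 - 2*z) dy ∧ dz ∧ dw
Collecting like 3-forms: d(omega) = (y) dx ∧ dy ∧ dz + (y) dx ∧ dy ∧ dw + (3*w + x) dx ∧ dz ∧ dw + (-y - 2*z + 1) dy ∧ dz ∧ dw.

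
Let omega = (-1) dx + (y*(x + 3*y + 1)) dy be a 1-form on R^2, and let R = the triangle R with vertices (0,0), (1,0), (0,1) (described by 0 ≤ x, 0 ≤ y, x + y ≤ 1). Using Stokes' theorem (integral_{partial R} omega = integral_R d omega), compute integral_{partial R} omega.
integral_(partial R) omega = 1/6

Stokes: integral_partial_R omega = integral_R d omega with d omega = (∂Q/∂x - ∂P/∂y) dx ∧ dy.
  ∂Q/∂x = y
  ∂P/∂y = 0
  integrand = ∂Q/∂x - ∂P/∂y = y.
Integrating over R: integral_0^1 integral_0^{1-x} (y) dy dx = 1/6.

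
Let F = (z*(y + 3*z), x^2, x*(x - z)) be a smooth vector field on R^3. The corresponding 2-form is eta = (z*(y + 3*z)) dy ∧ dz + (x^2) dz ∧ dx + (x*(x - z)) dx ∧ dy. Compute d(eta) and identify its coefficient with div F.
d(eta) = (-x) dx ∧ dy ∧ dz; div F = -x

For a 2-form in R^3 of the form above, applying d gives a 3-form with coefficient ∂P/∂x + ∂Q/∂y + ∂R/∂z:
  ∂P/∂x = 0
  ∂Q/∂y = 0
  ∂R/∂z = -x
Sum = -x, which is exactly div F.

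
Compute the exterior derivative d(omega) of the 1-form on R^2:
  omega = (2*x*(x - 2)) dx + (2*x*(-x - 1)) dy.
d(omega) = (-4*x - 2) dx ∧ dy

For a 1-form omega = sum_i f_i dx_i, the exterior derivative is
  d(omega) = sum_{i < j} (∂f_j/∂x_i - ∂f_i/∂x_j) dx_i ∧ dx_j.
  coefficient of dx ∧ dy: ∂f_2/∂x - ∂f_1/∂y = ∂(2*x*(-x - 1))/∂x - ∂(2*x*(x - 2))/∂y = -4*x - 2
Assembling: d(omega) = (-4*x - 2) dx ∧ dy.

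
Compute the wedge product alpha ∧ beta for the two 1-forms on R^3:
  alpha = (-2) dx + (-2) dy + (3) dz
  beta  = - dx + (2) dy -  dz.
alpha ∧ beta = (-6) dx ∧ dy + (5) dx ∧ dz + (-4) dy ∧ dz

Distribute the wedge, using dx_i ∧ dx_j = -dx_j ∧ dx_i and dx_i ∧ dx_i = 0. For each pair (i, j) with i < j, the coefficient of dx_i ∧ dx_j in alpha ∧ beta is (alpha_i * beta_j - alpha_j * beta_i). Collecting: alpha ∧ beta = (-6) dx ∧ dy + (5) dx ∧ dz + (-4) dy ∧ dz.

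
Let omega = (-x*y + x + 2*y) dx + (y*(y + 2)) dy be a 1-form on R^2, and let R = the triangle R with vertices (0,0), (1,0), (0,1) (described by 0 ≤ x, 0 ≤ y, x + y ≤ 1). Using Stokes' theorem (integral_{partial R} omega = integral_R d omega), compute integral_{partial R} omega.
integral_(partial R) omega = -5/6

Stokes: integral_partial_R omega = integral_R d omega with d omega = (∂Q/∂x - ∂P/∂y) dx ∧ dy.
  ∂Q/∂x = 0
  ∂P/∂y = 2 - x
  integrand = ∂Q/∂x - ∂P/∂y = x - 2.
Integrating over R: integral_0^1 integral_0^{1-x} (x - 2) dy dx = -5/6.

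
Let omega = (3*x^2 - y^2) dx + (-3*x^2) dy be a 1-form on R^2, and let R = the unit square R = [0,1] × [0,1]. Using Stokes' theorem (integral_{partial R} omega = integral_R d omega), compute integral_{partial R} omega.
integral_(partial R) omega = -2

Stokes: integral_partial_R omega = integral_R d omega with d omega = (∂Q/∂x - ∂P/∂y) dx ∧ dy.
  ∂Q/∂x = -6*x
  ∂P/∂y = -2*y
  integrand = ∂Q/∂x - ∂P/∂y = -6*x + 2*y.
Integrating over R: integral_0^1 integral_0^1 (-6*x + 2*y) dx dy = -2.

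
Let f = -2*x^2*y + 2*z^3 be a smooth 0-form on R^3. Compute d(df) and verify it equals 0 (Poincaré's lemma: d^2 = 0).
d(df) = 0

Step 1: df = sum_i (∂f/∂x_i) dx_i = (-4*x*y) dx + (-2*x^2) dy + (6*z^2) dz.
Step 2: Apply d again. Using the 1-form formula, the coefficient of dx ∧ dy in d(df) is ∂^2 f/∂x ∂y - ∂^2 f/∂y ∂x = (-4*x) - (-4*x) = 0 (equality of mixed partials for smooth f).
Similarly for dx ∧ dz and dy ∧ dz — all coefficients vanish. So d(df) = 0.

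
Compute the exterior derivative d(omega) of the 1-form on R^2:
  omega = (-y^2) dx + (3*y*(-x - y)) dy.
d(omega) = (-y) dx ∧ dy

For a 1-form omega = sum_i f_i dx_i, the exterior derivative is
  d(omega) = sum_{i < j} (∂f_j/∂x_i - ∂f_i/∂x_j) dx_i ∧ dx_j.
  coefficient of dx ∧ dy: ∂f_2/∂x - ∂f_1/∂y = ∂(3*y*(-x - y))/∂x - ∂(-y^2)/∂y = -y
Assembling: d(omega) = (-y) dx ∧ dy.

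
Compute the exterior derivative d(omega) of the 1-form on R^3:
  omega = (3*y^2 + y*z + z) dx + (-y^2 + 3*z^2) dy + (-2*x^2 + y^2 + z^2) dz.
d(omega) = (-6*y - z) dx ∧ dy + (-4*x - y - 1) dx ∧ dz + (2*y - 6*z) dy ∧ dz

For a 1-form omega = sum_i f_i dx_i, the exterior derivative is
  d(omega) = sum_{i < j} (∂f_j/∂x_i - ∂f_i/∂x_j) dx_i ∧ dx_j.
  coefficient of dx ∧ dy: ∂f_2/∂x - ∂f_1/∂y = ∂(-y^2 + 3*z^2)/∂x - ∂(3*y^2 + y*z + z)/∂y = -6*y - z
  coefficient of dx ∧ dz: ∂f_3/∂x - ∂f_1/∂z = ∂(-2*x^2 + y^2 + z^2)/∂x - ∂(3*y^2 + y*z + z)/∂z = -4*x - y - 1
  coefficient of dy ∧ dz: ∂f_3/∂y - ∂f_2/∂z = ∂(-2*x^2 + y^2 + z^2)/∂y - ∂(-y^2 + 3*z^2)/∂z = 2*y - 6*z
Assembling: d(omega) = (-6*y - z) dx ∧ dy + (-4*x - y - 1) dx ∧ dz + (2*y - 6*z) dy ∧ dz.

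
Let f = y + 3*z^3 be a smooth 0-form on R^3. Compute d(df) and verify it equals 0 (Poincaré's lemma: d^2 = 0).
d(df) = 0

Step 1: df = sum_i (∂f/∂x_i) dx_i = (0) dx + (1) dy + (9*z^2) dz.
Step 2: Apply d again. Using the 1-form formula, the coefficient of dx ∧ dy in d(df) is ∂^2 f/∂x ∂y - ∂^2 f/∂y ∂x = (0) - (0) = 0 (equality of mixed partials for smooth f).
Similarly for dx ∧ dz and dy ∧ dz — all coefficients vanish. So d(df) = 0.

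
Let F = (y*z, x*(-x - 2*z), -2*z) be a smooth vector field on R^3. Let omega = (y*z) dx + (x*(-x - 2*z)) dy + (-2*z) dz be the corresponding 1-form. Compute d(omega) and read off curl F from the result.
d(omega) = (2*x) dy ∧ dz + (y) dz ∧ dx + (-2*x - 3*z) dx ∧ dy; curl F = (2*x, y, -2*x - 3*z)

d omega = sum_{i<j} (∂f_j/∂x_i - ∂f_i/∂x_j) dx_i ∧ dx_j. Under the identification (dy ∧ dz, dz ∧ dx, dx ∧ dy) ↔ (e_x, e_y, e_z), the coefficients are exactly the components of curl F. Compute:
  ∂R/∂y - ∂Q/∂z = (0) - (-2*x) = 2*x
  ∂P/∂z - ∂R/∂x = (y) - (0) = y
  ∂Q/∂x - ∂P/∂y = (-2*x - 2*z) - (z) = -2*x - 3*z.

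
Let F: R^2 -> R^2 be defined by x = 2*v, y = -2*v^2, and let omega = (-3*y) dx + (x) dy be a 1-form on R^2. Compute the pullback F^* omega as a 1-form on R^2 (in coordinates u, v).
F^* omega = (4*v^2) dv

Using F^*(f dg) = (f ∘ F) d(g ∘ F), substitute each coordinate x_i by F_i(u, v) in f_i, and replace dx_i by d F_i = (∂F_i/∂u) du + (∂F_i/∂v) dv.
  For the x component: f_1(F) = 6*v^2; d F_1 = (0) du + (2) dv
  For the y component: f_2(F) = 2*v; d F_2 = (0) du + (-4*v) dv
Combining and collecting du, dv coefficients:
  coeff of du: 0
  coeff of dv: 4*v^2
F^* omega = (4*v^2) dv.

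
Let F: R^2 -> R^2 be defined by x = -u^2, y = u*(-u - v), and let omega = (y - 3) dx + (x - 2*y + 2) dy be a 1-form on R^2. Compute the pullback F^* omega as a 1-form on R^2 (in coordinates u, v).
F^* omega = (-3*u^2*v - 2*u*v^2 + 2*u - 2*v) du + (u*(-u^2 - 2*u*v - 2)) dv

Using F^*(f dg) = (f ∘ F) d(g ∘ F), substitute each coordinate x_i by F_i(u, v) in f_i, and replace dx_i by d F_i = (∂F_i/∂u) du + (∂F_i/∂v) dv.
  For the x component: f_1(F) = -u^2 - u*v - 3; d F_1 = (-2*u) du + (0) dv
  For the y component: f_2(F) = u^2 + 2*u*v + 2; d F_2 = (-2*u - v) du + (-u) dv
Combining and collecting du, dv coefficients:
  coeff of du: -3*u^2*v - 2*u*v^2 + 2*u - 2*v
  coeff of dv: u*(-u^2 - 2*u*v - 2)
F^* omega = (-3*u^2*v - 2*u*v^2 + 2*u - 2*v) du + (u*(-u^2 - 2*u*v - 2)) dv.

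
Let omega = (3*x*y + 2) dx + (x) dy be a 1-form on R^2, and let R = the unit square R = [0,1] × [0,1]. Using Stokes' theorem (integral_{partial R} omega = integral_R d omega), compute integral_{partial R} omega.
integral_(partial R) omega = -1/2

Stokes: integral_partial_R omega = integral_R d omega with d omega = (∂Q/∂x - ∂P/∂y) dx ∧ dy.
  ∂Q/∂x = 1
  ∂P/∂y = 3*x
  integrand = ∂Q/∂x - ∂P/∂y = 1 - 3*x.
Integrating over R: integral_0^1 integral_0^1 (1 - 3*x) dx dy = -1/2.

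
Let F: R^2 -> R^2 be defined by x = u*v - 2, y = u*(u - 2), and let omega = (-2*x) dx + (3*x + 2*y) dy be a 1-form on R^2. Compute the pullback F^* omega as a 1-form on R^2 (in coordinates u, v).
F^* omega = (4*u^3 + 6*u^2*v - 12*u^2 - 2*u*v^2 - 6*u*v - 4*u + 4*v + 12) du + (2*u*(-u*v + 2)) dv

Using F^*(f dg) = (f ∘ F) d(g ∘ F), substitute each coordinate x_i by F_i(u, v) in f_i, and replace dx_i by d F_i = (∂F_i/∂u) du + (∂F_i/∂v) dv.
  For the x component: f_1(F) = -2*u*v + 4; d F_1 = (v) du + (u) dv
  For the y component: f_2(F) = 2*u^2 + 3*u*v - 4*u - 6; d F_2 = (2*u - 2) du + (0) dv
Combining and collecting du, dv coefficients:
  coeff of du: 4*u^3 + 6*u^2*v - 12*u^2 - 2*u*v^2 - 6*u*v - 4*u + 4*v + 12
  coeff of dv: 2*u*(-u*v + 2)
F^* omega = (4*u^3 + 6*u^2*v - 12*u^2 - 2*u*v^2 - 6*u*v - 4*u + 4*v + 12) du + (2*u*(-u*v + 2)) dv.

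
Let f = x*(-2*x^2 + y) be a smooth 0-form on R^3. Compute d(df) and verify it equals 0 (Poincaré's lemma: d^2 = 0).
d(df) = 0

Step 1: df = sum_i (∂f/∂x_i) dx_i = (-6*x^2 + y) dx + (x) dy + (0) dz.
Step 2: Apply d again. Using the 1-form formula, the coefficient of dx ∧ dy in d(df) is ∂^2 f/∂x ∂y - ∂^2 f/∂y ∂x = (1) - (1) = 0 (equality of mixed partials for smooth f).
Similarly for dx ∧ dz and dy ∧ dz — all coefficients vanish. So d(df) = 0.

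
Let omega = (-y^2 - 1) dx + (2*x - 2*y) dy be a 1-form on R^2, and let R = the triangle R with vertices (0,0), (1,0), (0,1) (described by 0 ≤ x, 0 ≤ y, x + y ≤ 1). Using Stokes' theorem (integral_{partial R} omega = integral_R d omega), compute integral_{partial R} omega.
integral_(partial R) omega = 4/3

Stokes: integral_partial_R omega = integral_R d omega with d omega = (∂Q/∂x - ∂P/∂y) dx ∧ dy.
  ∂Q/∂x = 2
  ∂P/∂y = -2*y
  integrand = ∂Q/∂x - ∂P/∂y = 2*y + 2.
Integrating over R: integral_0^1 integral_0^{1-x} (2*y + 2) dy dx = 4/3.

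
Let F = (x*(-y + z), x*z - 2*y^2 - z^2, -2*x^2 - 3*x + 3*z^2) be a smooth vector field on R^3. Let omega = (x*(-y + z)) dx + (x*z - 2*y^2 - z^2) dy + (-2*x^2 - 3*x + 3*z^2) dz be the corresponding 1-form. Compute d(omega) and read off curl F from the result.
d(omega) = (-x + 2*z) dy ∧ dz + (5*x + 3) dz ∧ dx + (x + z) dx ∧ dy; curl F = (-x + 2*z, 5*x + 3, x + z)

d omega = sum_{i<j} (∂f_j/∂x_i - ∂f_i/∂x_j) dx_i ∧ dx_j. Under the identification (dy ∧ dz, dz ∧ dx, dx ∧ dy) ↔ (e_x, e_y, e_z), the coefficients are exactly the components of curl F. Compute:
  ∂R/∂y - ∂Q/∂z = (0) - (x - 2*z) = -x + 2*z
  ∂P/∂z - ∂R/∂x = (x) - (-4*x - 3) = 5*x + 3
  ∂Q/∂x - ∂P/∂y = (z) - (-x) = x + z.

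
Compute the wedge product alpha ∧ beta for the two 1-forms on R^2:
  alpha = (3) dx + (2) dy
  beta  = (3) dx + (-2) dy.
alpha ∧ beta = (-12) dx ∧ dy

Distribute the wedge, using dx_i ∧ dx_j = -dx_j ∧ dx_i and dx_i ∧ dx_i = 0. For each pair (i, j) with i < j, the coefficient of dx_i ∧ dx_j in alpha ∧ beta is (alpha_i * beta_j - alpha_j * beta_i). Collecting: alpha ∧ beta = (-12) dx ∧ dy.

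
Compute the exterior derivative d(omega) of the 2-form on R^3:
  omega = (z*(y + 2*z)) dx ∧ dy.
d(omega) = (y + 4*z) dx ∧ dy ∧ dz

For a 2-form omega = sum_{i<j} g_{ij} dx_i ∧ dx_j, the exterior derivative is
  d(omega) = sum_{i<j} d(g_{ij}) ∧ dx_i ∧ dx_j = sum_{i<j, k} (∂g_{ij}/∂x_k) dx_k ∧ dx_i ∧ dx_j.
Expand each term, using dx_k ∧ dx_i ∧ dx_j = sgn(permutation) dx_{(a)} ∧ dx_{(b)} ∧ dx_{(c)} with (a < b < c) sorted:
  d(z*(y + 2*z)) includes (∂/∂z)(z*(y + 2*z)) dz = (y + 4*z) dz, which multiplied by dx ∧ dy gives (y + 4*z) dx ∧ dy ∧ dz
Collecting like 3-forms: d(omega) = (y + 4*z) dx ∧ dy ∧ dz.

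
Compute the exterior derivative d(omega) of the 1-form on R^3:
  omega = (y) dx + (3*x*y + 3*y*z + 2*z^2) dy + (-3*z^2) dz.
d(omega) = (3*y - 1) dx ∧ dy + (-3*y - 4*z) dy ∧ dz

For a 1-form omega = sum_i f_i dx_i, the exterior derivative is
  d(omega) = sum_{i < j} (∂f_j/∂x_i - ∂f_i/∂x_j) dx_i ∧ dx_j.
  coefficient of dx ∧ dy: ∂f_2/∂x - ∂f_1/∂y = ∂(3*x*y + 3*y*z + 2*z^2)/∂x - ∂(y)/∂y = 3*y - 1
  coefficient of dy ∧ dz: ∂f_3/∂y - ∂f_2/∂z = ∂(-3*z^2)/∂y - ∂(3*x*y + 3*y*z + 2*z^2)/∂z = -3*y - 4*z
Assembling: d(omega) = (3*y - 1) dx ∧ dy + (-3*y - 4*z) dy ∧ dz.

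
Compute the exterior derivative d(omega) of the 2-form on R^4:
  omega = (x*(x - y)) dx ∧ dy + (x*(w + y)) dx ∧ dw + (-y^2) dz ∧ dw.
d(omega) = (-x) dx ∧ dy ∧ dw + (-2*y) dy ∧ dz ∧ dw

For a 2-form omega = sum_{i<j} g_{ij} dx_i ∧ dx_j, the exterior derivative is
  d(omega) = sum_{i<j} d(g_{ij}) ∧ dx_i ∧ dx_j = sum_{i<j, k} (∂g_{ij}/∂x_k) dx_k ∧ dx_i ∧ dx_j.
Expand each term, using dx_k ∧ dx_i ∧ dx_j = sgn(permutation) dx_{(a)} ∧ dx_{(b)} ∧ dx_{(c)} with (a < b < c) sorted:
  d(x*(w + y)) includes (∂/∂y)(x*(w + y)) dy = (x) dy, which multiplied by dx ∧ dw gives (-x) dx ∧ dy ∧ dw
  d(-y^2) includes (∂/∂y)(-y^2) dy = (-2*y) dy, which multiplied by dz ∧ dw gives (-2*y) dy ∧ dz ∧ dw
Collecting like 3-forms: d(omega) = (-x) dx ∧ dy ∧ dw + (-2*y) dy ∧ dz ∧ dw.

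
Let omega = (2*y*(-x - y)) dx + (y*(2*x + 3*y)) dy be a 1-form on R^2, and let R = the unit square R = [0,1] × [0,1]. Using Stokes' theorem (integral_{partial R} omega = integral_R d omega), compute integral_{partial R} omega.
integral_(partial R) omega = 4

Stokes: integral_partial_R omega = integral_R d omega with d omega = (∂Q/∂x - ∂P/∂y) dx ∧ dy.
  ∂Q/∂x = 2*y
  ∂P/∂y = -2*x - 4*y
  integrand = ∂Q/∂x - ∂P/∂y = 2*x + 6*y.
Integrating over R: integral_0^1 integral_0^1 (2*x + 6*y) dx dy = 4.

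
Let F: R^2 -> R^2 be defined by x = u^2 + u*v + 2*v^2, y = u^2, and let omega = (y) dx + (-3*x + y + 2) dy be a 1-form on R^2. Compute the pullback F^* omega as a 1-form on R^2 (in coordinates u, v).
F^* omega = (u*(-2*u^2 - 5*u*v - 12*v^2 + 4)) du + (u^2*(u + 4*v)) dv

Using F^*(f dg) = (f ∘ F) d(g ∘ F), substitute each coordinate x_i by F_i(u, v) in f_i, and replace dx_i by d F_i = (∂F_i/∂u) du + (∂F_i/∂v) dv.
  For the x component: f_1(F) = u^2; d F_1 = (2*u + v) du + (u + 4*v) dv
  For the y component: f_2(F) = -2*u^2 - 3*u*v - 6*v^2 + 2; d F_2 = (2*u) du + (0) dv
Combining and collecting du, dv coefficients:
  coeff of du: u*(-2*u^2 - 5*u*v - 12*v^2 + 4)
  coeff of dv: u^2*(u + 4*v)
F^* omega = (u*(-2*u^2 - 5*u*v - 12*v^2 + 4)) du + (u^2*(u + 4*v)) dv.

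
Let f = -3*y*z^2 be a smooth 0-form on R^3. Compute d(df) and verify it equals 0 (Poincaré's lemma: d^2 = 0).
d(df) = 0

Step 1: df = sum_i (∂f/∂x_i) dx_i = (0) dx + (-3*z^2) dy + (-6*y*z) dz.
Step 2: Apply d again. Using the 1-form formula, the coefficient of dx ∧ dy in d(df) is ∂^2 f/∂x ∂y - ∂^2 f/∂y ∂x = (0) - (0) = 0 (equality of mixed partials for smooth f).
Similarly for dx ∧ dz and dy ∧ dz — all coefficients vanish. So d(df) = 0.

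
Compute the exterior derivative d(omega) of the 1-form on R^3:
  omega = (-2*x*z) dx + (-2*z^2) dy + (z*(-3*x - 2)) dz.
d(omega) = (2*x - 3*z) dx ∧ dz + (4*z) dy ∧ dz

For a 1-form omega = sum_i f_i dx_i, the exterior derivative is
  d(omega) = sum_{i < j} (∂f_j/∂x_i - ∂f_i/∂x_j) dx_i ∧ dx_j.
  coefficient of dx ∧ dz: ∂f_3/∂x - ∂f_1/∂z = ∂(z*(-3*x - 2))/∂x - ∂(-2*x*z)/∂z = 2*x - 3*z
  coefficient of dy ∧ dz: ∂f_3/∂y - ∂f_2/∂z = ∂(z*(-3*x - 2))/∂y - ∂(-2*z^2)/∂z = 4*z
Assembling: d(omega) = (2*x - 3*z) dx ∧ dz + (4*z) dy ∧ dz.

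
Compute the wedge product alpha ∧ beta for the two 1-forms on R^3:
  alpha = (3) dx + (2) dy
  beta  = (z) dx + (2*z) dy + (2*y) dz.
alpha ∧ beta = (4*z) dx ∧ dy + (6*y) dx ∧ dz + (4*y) dy ∧ dz

Distribute the wedge, using dx_i ∧ dx_j = -dx_j ∧ dx_i and dx_i ∧ dx_i = 0. For each pair (i, j) with i < j, the coefficient of dx_i ∧ dx_j in alpha ∧ beta is (alpha_i * beta_j - alpha_j * beta_i). Collecting: alpha ∧ beta = (4*z) dx ∧ dy + (6*y) dx ∧ dz + (4*y) dy ∧ dz.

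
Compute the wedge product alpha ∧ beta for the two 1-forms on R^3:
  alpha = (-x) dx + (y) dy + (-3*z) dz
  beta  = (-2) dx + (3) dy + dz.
alpha ∧ beta = (-3*x + 2*y) dx ∧ dy + (-x - 6*z) dx ∧ dz + (y + 9*z) dy ∧ dz

Distribute the wedge, using dx_i ∧ dx_j = -dx_j ∧ dx_i and dx_i ∧ dx_i = 0. For each pair (i, j) with i < j, the coefficient of dx_i ∧ dx_j in alpha ∧ beta is (alpha_i * beta_j - alpha_j * beta_i). Collecting: alpha ∧ beta = (-3*x + 2*y) dx ∧ dy + (-x - 6*z) dx ∧ dz + (y + 9*z) dy ∧ dz.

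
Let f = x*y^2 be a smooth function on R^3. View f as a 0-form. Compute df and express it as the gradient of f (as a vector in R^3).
df = (y^2) dx + (2*x*y) dy + (0) dz; grad f = (y^2, 2*x*y, 0)

For a 0-form f, d f = (∂f/∂x) dx + (∂f/∂y) dy + (∂f/∂z) dz. The components of the vector representation are exactly the entries of grad f in Cartesian coordinates:
  ∂f/∂x = y^2
  ∂f/∂y = 2*x*y
  ∂f/∂z = 0.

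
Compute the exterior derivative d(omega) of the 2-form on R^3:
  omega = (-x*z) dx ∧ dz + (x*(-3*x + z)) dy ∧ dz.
d(omega) = (-6*x + z) dx ∧ dy ∧ dz

For a 2-form omega = sum_{i<j} g_{ij} dx_i ∧ dx_j, the exterior derivative is
  d(omega) = sum_{i<j} d(g_{ij}) ∧ dx_i ∧ dx_j = sum_{i<j, k} (∂g_{ij}/∂x_k) dx_k ∧ dx_i ∧ dx_j.
Expand each term, using dx_k ∧ dx_i ∧ dx_j = sgn(permutation) dx_{(a)} ∧ dx_{(b)} ∧ dx_{(c)} with (a < b < c) sorted:
  d(x*(-3*x + z)) includes (∂/∂x)(x*(-3*x + z)) dx = (-6*x + z) dx, which multiplied by dy ∧ dz gives (-6*x + z) dx ∧ dy ∧ dz
Collecting like 3-forms: d(omega) = (-6*x + z) dx ∧ dy ∧ dz.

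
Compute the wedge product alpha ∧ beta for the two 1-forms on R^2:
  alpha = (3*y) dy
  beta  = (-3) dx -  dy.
alpha ∧ beta = (9*y) dx ∧ dy

Distribute the wedge, using dx_i ∧ dx_j = -dx_j ∧ dx_i and dx_i ∧ dx_i = 0. For each pair (i, j) with i < j, the coefficient of dx_i ∧ dx_j in alpha ∧ beta is (alpha_i * beta_j - alpha_j * beta_i). Collecting: alpha ∧ beta = (9*y) dx ∧ dy.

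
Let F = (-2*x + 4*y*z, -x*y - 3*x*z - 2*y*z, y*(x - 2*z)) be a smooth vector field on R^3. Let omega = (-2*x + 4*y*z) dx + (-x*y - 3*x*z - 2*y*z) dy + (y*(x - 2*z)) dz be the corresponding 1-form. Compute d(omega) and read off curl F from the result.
d(omega) = (4*x + 2*y - 2*z) dy ∧ dz + (3*y) dz ∧ dx + (-y - 7*z) dx ∧ dy; curl F = (4*x + 2*y - 2*z, 3*y, -y - 7*z)

d omega = sum_{i<j} (∂f_j/∂x_i - ∂f_i/∂x_j) dx_i ∧ dx_j. Under the identification (dy ∧ dz, dz ∧ dx, dx ∧ dy) ↔ (e_x, e_y, e_z), the coefficients are exactly the components of curl F. Compute:
  ∂R/∂y - ∂Q/∂z = (x - 2*z) - (-3*x - 2*y) = 4*x + 2*y - 2*z
  ∂P/∂z - ∂R/∂x = (4*y) - (y) = 3*y
  ∂Q/∂x - ∂P/∂y = (-y - 3*z) - (4*z) = -y - 7*z.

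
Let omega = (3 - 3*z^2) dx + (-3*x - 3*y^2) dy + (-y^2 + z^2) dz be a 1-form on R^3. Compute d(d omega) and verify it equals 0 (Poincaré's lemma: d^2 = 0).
d(d omega) = 0

Step 1: d omega = sum_{i<j} (∂f_j/∂x_i - ∂f_i/∂x_j) dx_i ∧ dx_j:
  coeff of dx ∧ dy: -3
  coeff of dx ∧ dz: 6*z
  coeff of dy ∧ dz: -2*y
Step 2: Apply d again to each 2-form coefficient. The only possible 3-form in R^3 is dx ∧ dy ∧ dz, with coefficient
  ∂(coeff of dy∧dz)/∂x - ∂(coeff of dx∧dz)/∂y + ∂(coeff of dx∧dy)/∂z
  = ∂/∂x (-2*y) - ∂/∂y (6*z) + ∂/∂z (-3).
Each of these terms simplifies to sums of mixed partials that cancel in pairs. The result is 0 (by equality of mixed partials for smooth functions — Schwarz / Clairaut).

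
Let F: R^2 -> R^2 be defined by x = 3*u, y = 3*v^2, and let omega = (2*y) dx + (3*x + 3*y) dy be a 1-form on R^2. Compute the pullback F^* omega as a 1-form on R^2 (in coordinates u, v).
F^* omega = (18*v^2) du + (54*v*(u + v^2)) dv

Using F^*(f dg) = (f ∘ F) d(g ∘ F), substitute each coordinate x_i by F_i(u, v) in f_i, and replace dx_i by d F_i = (∂F_i/∂u) du + (∂F_i/∂v) dv.
  For the x component: f_1(F) = 6*v^2; d F_1 = (3) du + (0) dv
  For the y component: f_2(F) = 9*u + 9*v^2; d F_2 = (0) du + (6*v) dv
Combining and collecting du, dv coefficients:
  coeff of du: 18*v^2
  coeff of dv: 54*v*(u + v^2)
F^* omega = (18*v^2) du + (54*v*(u + v^2)) dv.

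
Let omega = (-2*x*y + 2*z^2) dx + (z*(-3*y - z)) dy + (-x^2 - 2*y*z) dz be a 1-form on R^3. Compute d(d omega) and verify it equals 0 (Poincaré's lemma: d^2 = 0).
d(d omega) = 0

Step 1: d omega = sum_{i<j} (∂f_j/∂x_i - ∂f_i/∂x_j) dx_i ∧ dx_j:
  coeff of dx ∧ dy: 2*x
  coeff of dx ∧ dz: -2*x - 4*z
  coeff of dy ∧ dz: 3*y
Step 2: Apply d again to each 2-form coefficient. The only possible 3-form in R^3 is dx ∧ dy ∧ dz, with coefficient
  ∂(coeff of dy∧dz)/∂x - ∂(coeff of dx∧dz)/∂y + ∂(coeff of dx∧dy)/∂z
  = ∂/∂x (3*y) - ∂/∂y (-2*x - 4*z) + ∂/∂z (2*x).
Each of these terms simplifies to sums of mixed partials that cancel in pairs. The result is 0 (by equality of mixed partials for smooth functions — Schwarz / Clairaut).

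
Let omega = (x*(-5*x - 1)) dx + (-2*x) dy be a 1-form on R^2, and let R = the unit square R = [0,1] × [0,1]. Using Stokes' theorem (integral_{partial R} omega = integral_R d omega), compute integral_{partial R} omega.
integral_(partial R) omega = -2

Stokes: integral_partial_R omega = integral_R d omega with d omega = (∂Q/∂x - ∂P/∂y) dx ∧ dy.
  ∂Q/∂x = -2
  ∂P/∂y = 0
  integrand = ∂Q/∂x - ∂P/∂y = -2.
Integrating over R: integral_0^1 integral_0^1 (-2) dx dy = -2.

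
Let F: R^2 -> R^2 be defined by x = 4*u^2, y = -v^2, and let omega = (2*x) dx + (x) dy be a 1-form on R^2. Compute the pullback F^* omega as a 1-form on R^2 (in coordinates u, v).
F^* omega = (64*u^3) du + (-8*u^2*v) dv

Using F^*(f dg) = (f ∘ F) d(g ∘ F), substitute each coordinate x_i by F_i(u, v) in f_i, and replace dx_i by d F_i = (∂F_i/∂u) du + (∂F_i/∂v) dv.
  For the x component: f_1(F) = 8*u^2; d F_1 = (8*u) du + (0) dv
  For the y component: f_2(F) = 4*u^2; d F_2 = (0) du + (-2*v) dv
Combining and collecting du, dv coefficients:
  coeff of du: 64*u^3
  coeff of dv: -8*u^2*v
F^* omega = (64*u^3) du + (-8*u^2*v) dv.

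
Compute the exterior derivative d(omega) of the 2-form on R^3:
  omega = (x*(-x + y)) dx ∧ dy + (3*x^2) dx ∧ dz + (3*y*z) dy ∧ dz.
d(omega) = 0

For a 2-form omega = sum_{i<j} g_{ij} dx_i ∧ dx_j, the exterior derivative is
  d(omega) = sum_{i<j} d(g_{ij}) ∧ dx_i ∧ dx_j = sum_{i<j, k} (∂g_{ij}/∂x_k) dx_k ∧ dx_i ∧ dx_j.
Expand each term, using dx_k ∧ dx_i ∧ dx_j = sgn(permutation) dx_{(a)} ∧ dx_{(b)} ∧ dx_{(c)} with (a < b < c) sorted:

Collecting like 3-forms: d(omega) = 0.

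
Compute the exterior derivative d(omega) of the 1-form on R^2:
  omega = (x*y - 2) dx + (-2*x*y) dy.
d(omega) = (-x - 2*y) dx ∧ dy

For a 1-form omega = sum_i f_i dx_i, the exterior derivative is
  d(omega) = sum_{i < j} (∂f_j/∂x_i - ∂f_i/∂x_j) dx_i ∧ dx_j.
  coefficient of dx ∧ dy: ∂f_2/∂x - ∂f_1/∂y = ∂(-2*x*y)/∂x - ∂(x*y - 2)/∂y = -x - 2*y
Assembling: d(omega) = (-x - 2*y) dx ∧ dy.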